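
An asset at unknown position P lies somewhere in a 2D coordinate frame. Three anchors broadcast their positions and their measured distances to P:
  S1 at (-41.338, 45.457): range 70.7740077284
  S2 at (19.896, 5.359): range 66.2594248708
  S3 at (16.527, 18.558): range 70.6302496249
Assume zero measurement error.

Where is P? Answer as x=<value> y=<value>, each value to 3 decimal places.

x=-38.857 y=-25.274

eq1: (x + 41.338)² + (y − 45.457)² = 70.7740077284²
eq2: (x − 19.896)² + (y − 5.359)² = 66.2594248708²
eq3: (x − 16.527)² + (y − 18.558)² = 70.6302496249²
eq1−eq2, eq1−eq3 (x²,y² cancel):
  122.468·x − 80.196·y = -2731.950610
  115.730·x − 53.798·y = -3137.299992
det = 122.468·-53.798 − -80.196·115.730 = 2692.549616
x = (-2731.950610·-53.798 − -80.196·-3137.299992) / 2692.549616 = -38.857383
y = (122.468·-3137.299992 − -2731.950610·115.730) / 2692.549616 = -25.273522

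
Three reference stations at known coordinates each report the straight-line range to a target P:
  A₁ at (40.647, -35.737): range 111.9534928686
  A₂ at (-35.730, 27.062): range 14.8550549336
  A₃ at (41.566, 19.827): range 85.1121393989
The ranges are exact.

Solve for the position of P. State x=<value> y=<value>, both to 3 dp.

x=-40.871 y=40.999

eq1: (x − 40.647)² + (y + 35.737)² = 111.9534928686²
eq2: (x + 35.730)² + (y − 27.062)² = 14.8550549336²
eq3: (x − 41.566)² + (y − 19.827)² = 85.1121393989²
eq1−eq3, eq1−eq2 (x²,y² cancel):
  1.838·x + 111.128·y = 4481.038799
  -152.754·x + 125.598·y = 11392.584874
det = 1.838·125.598 − 111.128·-152.754 = 17206.095636
x = (4481.038799·125.598 − 111.128·11392.584874) / 17206.095636 = -40.870728
y = (1.838·11392.584874 − 4481.038799·-152.754) / 17206.095636 = 40.999201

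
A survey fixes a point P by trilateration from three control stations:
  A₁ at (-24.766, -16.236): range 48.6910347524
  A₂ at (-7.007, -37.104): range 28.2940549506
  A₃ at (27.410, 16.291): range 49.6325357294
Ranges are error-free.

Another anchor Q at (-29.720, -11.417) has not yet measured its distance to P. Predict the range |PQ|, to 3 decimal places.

55.069

eq1: (x + 24.766)² + (y + 16.236)² = 48.6910347524²
eq2: (x + 7.007)² + (y + 37.104)² = 28.2940549506²
eq3: (x − 27.410)² + (y − 16.291)² = 49.6325357294²
eq2−eq1, eq2−eq3 (x²,y² cancel):
  -35.518·x + 41.736·y = -2119.105733
  68.834·x + 106.790·y = -2071.935141
det = -35.518·106.790 − 41.736·68.834 = -6665.823044
x = (-2119.105733·106.790 − 41.736·-2071.935141) / -6665.823044 = 20.976407
y = (-35.518·-2071.935141 − -2119.105733·68.834) / -6665.823044 = -32.922794
|P − Q| = √((20.976407 − -29.720)² + (-32.922794 − -11.417)²) = 55.069273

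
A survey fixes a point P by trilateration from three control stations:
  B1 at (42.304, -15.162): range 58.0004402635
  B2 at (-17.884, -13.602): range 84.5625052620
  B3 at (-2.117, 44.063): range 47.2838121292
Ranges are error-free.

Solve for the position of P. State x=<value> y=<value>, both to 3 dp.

x=45.149 y=42.769

eq1: (x − 42.304)² + (y + 15.162)² = 58.0004402635²
eq2: (x + 17.884)² + (y + 13.602)² = 84.5625052620²
eq3: (x + 2.117)² + (y − 44.063)² = 47.2838121292²
eq2−eq1, eq2−eq3 (x²,y² cancel):
  120.376·x − 3.120·y = 5301.429025
  31.534·x + 115.330·y = 6356.236205
det = 120.376·115.330 − -3.120·31.534 = 13981.350160
x = (5301.429025·115.330 − -3.120·6356.236205) / 13981.350160 = 45.149092
y = (120.376·6356.236205 − 5301.429025·31.534) / 13981.350160 = 42.768618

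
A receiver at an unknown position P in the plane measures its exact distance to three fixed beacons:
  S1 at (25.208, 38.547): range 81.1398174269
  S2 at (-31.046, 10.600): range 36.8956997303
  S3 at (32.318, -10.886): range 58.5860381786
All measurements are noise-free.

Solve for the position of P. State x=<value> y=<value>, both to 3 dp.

x=-24.368 y=-25.686

eq1: (x − 25.208)² + (y − 38.547)² = 81.1398174269²
eq2: (x + 31.046)² + (y − 10.600)² = 36.8956997303²
eq3: (x − 32.318)² + (y + 10.886)² = 58.5860381786²
eq1−eq2, eq1−eq3 (x²,y² cancel):
  -112.508·x − 55.894·y = 4177.276956
  14.220·x − 98.866·y = 2192.989750
det = -112.508·-98.866 − -55.894·14.220 = 11918.028608
x = (4177.276956·-98.866 − -55.894·2192.989750) / 11918.028608 = -24.367763
y = (-112.508·2192.989750 − 4177.276956·14.220) / 11918.028608 = -25.686276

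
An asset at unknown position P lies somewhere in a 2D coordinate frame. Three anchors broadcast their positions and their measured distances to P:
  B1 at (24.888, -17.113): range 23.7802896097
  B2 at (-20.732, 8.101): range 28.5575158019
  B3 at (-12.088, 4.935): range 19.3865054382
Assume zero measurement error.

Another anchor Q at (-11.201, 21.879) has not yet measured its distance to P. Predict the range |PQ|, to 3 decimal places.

eq1: (x − 24.888)² + (y + 17.113)² = 23.7802896097²
eq2: (x + 20.732)² + (y − 8.101)² = 28.5575158019²
eq3: (x + 12.088)² + (y − 4.935)² = 19.3865054382²
eq3−eq2, eq3−eq1 (x²,y² cancel):
  -17.288·x + 6.332·y = -114.727060
  73.952·x − 44.096·y = 552.127763
det = -17.288·-44.096 − 6.332·73.952 = 294.067584
x = (-114.727060·-44.096 − 6.332·552.127763) / 294.067584 = 5.314872
y = (-17.288·552.127763 − -114.727060·73.952) / 294.067584 = -3.607638
|P − Q| = √((5.314872 − -11.201)² + (-3.607638 − 21.879)²) = 30.370096

30.370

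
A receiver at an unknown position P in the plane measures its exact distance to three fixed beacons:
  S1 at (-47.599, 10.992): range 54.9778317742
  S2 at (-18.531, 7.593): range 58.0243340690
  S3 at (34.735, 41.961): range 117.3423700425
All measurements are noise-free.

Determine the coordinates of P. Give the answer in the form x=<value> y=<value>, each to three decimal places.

eq1: (x + 47.599)² + (y − 10.992)² = 54.9778317742²
eq2: (x + 18.531)² + (y − 7.593)² = 58.0243340690²
eq3: (x − 34.735)² + (y − 41.961)² = 117.3423700425²
eq3−eq1, eq3−eq2 (x²,y² cancel):
  -164.668·x − 61.938·y = 10165.912940
  -106.532·x − 68.736·y = 7836.214327
det = -164.668·-68.736 − -61.938·-106.532 = 4720.240632
x = (10165.912940·-68.736 − -61.938·7836.214327) / 4720.240632 = -45.210566
y = (-164.668·7836.214327 − 10165.912940·-106.532) / 4720.240632 = -43.933926

x=-45.211 y=-43.934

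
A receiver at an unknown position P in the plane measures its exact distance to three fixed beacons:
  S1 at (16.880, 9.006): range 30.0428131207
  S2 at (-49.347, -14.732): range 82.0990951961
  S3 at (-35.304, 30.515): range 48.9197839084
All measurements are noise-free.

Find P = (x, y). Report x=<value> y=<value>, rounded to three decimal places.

eq1: (x − 16.880)² + (y − 9.006)² = 30.0428131207²
eq2: (x + 49.347)² + (y + 14.732)² = 82.0990951961²
eq3: (x + 35.304)² + (y − 30.515)² = 48.9197839084²
eq2−eq1, eq2−eq3 (x²,y² cancel):
  132.454·x + 47.476·y = 3551.575015
  28.086·x + 90.494·y = 3872.495582
det = 132.454·90.494 − 47.476·28.086 = 10652.881340
x = (3551.575015·90.494 − 47.476·3872.495582) / 10652.881340 = 12.911589
y = (132.454·3872.495582 − 3551.575015·28.086) / 10652.881340 = 38.785562

x=12.912 y=38.786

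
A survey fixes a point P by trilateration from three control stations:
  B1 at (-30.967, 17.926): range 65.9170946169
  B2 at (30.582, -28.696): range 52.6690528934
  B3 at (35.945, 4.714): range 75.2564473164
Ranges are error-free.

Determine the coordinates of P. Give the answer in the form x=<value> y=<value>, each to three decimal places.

eq1: (x + 30.967)² + (y − 17.926)² = 65.9170946169²
eq2: (x − 30.582)² + (y + 28.696)² = 52.6690528934²
eq3: (x − 35.945)² + (y − 4.714)² = 75.2564473164²
eq1−eq3, eq1−eq2 (x²,y² cancel):
  133.824·x − 26.424·y = -1284.501244
  123.098·x − 93.244·y = 2049.456805
det = 133.824·-93.244 − -26.424·123.098 = -9225.543504
x = (-1284.501244·-93.244 − -26.424·2049.456805) / -9225.543504 = -18.852752
y = (133.824·2049.456805 − -1284.501244·123.098) / -9225.543504 = -46.868354

x=-18.853 y=-46.868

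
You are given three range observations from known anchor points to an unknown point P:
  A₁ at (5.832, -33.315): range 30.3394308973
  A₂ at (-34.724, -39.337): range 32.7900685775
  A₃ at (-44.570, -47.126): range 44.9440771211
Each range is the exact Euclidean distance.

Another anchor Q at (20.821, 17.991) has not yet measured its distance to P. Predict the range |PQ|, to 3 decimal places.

47.788

eq1: (x − 5.832)² + (y + 33.315)² = 30.3394308973²
eq2: (x + 34.724)² + (y + 39.337)² = 32.7900685775²
eq3: (x + 44.570)² + (y + 47.126)² = 44.9440771211²
eq1−eq2, eq1−eq3 (x²,y² cancel):
  -81.112·x − 12.044·y = 1454.546766
  -100.804·x − 27.622·y = 1963.954326
det = -81.112·-27.622 − -12.044·-100.804 = 1026.392288
x = (1454.546766·-27.622 − -12.044·1963.954326) / 1026.392288 = -16.098742
y = (-81.112·1963.954326 − 1454.546766·-100.804) / 1026.392288 = -12.350182
|P − Q| = √((-16.098742 − 20.821)² + (-12.350182 − 17.991)²) = 47.787599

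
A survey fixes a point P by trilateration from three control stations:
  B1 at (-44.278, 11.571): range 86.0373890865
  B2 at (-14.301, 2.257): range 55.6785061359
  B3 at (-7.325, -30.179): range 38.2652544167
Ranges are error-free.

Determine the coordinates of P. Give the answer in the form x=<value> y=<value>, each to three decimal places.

eq1: (x + 44.278)² + (y − 11.571)² = 86.0373890865²
eq2: (x + 14.301)² + (y − 2.257)² = 55.6785061359²
eq3: (x + 7.325)² + (y + 30.179)² = 38.2652544167²
eq1−eq3, eq1−eq2 (x²,y² cancel):
  73.906·x − 83.500·y = 4808.200966
  59.954·x − 18.628·y = 2417.519600
det = 73.906·-18.628 − -83.500·59.954 = 3629.438032
x = (4808.200966·-18.628 − -83.500·2417.519600) / 3629.438032 = 30.940250
y = (73.906·2417.519600 − 4808.200966·59.954) / 3629.438032 = -30.197975

x=30.940 y=-30.198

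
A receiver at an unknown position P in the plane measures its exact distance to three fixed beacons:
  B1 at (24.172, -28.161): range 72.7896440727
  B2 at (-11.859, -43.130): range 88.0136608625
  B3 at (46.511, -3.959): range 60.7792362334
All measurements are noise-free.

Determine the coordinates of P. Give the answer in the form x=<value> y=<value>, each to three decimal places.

eq1: (x − 24.172)² + (y + 28.161)² = 72.7896440727²
eq2: (x + 11.859)² + (y + 43.130)² = 88.0136608625²
eq3: (x − 46.511)² + (y + 3.959)² = 60.7792362334²
eq3−eq1, eq3−eq2 (x²,y² cancel):
  -44.678·x − 48.404·y = -2405.836024
  -116.740·x − 78.342·y = -4230.402962
det = -44.678·-78.342 − -48.404·-116.740 = -2150.519084
x = (-2405.836024·-78.342 − -48.404·-4230.402962) / -2150.519084 = 7.575110
y = (-44.678·-4230.402962 − -2405.836024·-116.740) / -2150.519084 = 42.711248

x=7.575 y=42.711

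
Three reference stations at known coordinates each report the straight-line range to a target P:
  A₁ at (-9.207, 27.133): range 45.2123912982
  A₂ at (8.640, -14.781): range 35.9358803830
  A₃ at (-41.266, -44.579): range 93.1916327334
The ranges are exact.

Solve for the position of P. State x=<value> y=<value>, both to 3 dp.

x=33.199 y=11.453

eq1: (x + 9.207)² + (y − 27.133)² = 45.2123912982²
eq2: (x − 8.640)² + (y + 14.781)² = 35.9358803830²
eq3: (x + 41.266)² + (y + 44.579)² = 93.1916327334²
eq3−eq2, eq3−eq1 (x²,y² cancel):
  99.812·x + 59.596·y = 3996.250477
  64.118·x + 143.424·y = 3771.318626
det = 99.812·143.424 − 59.596·64.118 = 10494.259960
x = (3996.250477·143.424 − 59.596·3771.318626) / 10494.259960 = 33.199361
y = (99.812·3771.318626 − 3996.250477·64.118) / 10494.259960 = 11.453048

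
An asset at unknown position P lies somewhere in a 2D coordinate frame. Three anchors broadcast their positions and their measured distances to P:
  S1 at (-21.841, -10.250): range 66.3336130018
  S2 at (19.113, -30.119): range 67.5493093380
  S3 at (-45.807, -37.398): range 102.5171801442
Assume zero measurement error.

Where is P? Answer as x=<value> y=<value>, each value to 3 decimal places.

eq1: (x + 21.841)² + (y + 10.250)² = 66.3336130018²
eq2: (x − 19.113)² + (y + 30.119)² = 67.5493093380²
eq3: (x + 45.807)² + (y + 37.398)² = 102.5171801442²
eq1−eq2, eq1−eq3 (x²,y² cancel):
  81.908·x − 39.738·y = 527.608171
  -47.932·x − 54.296·y = -3194.824139
det = 81.908·-54.296 − -39.738·-47.932 = -6351.998584
x = (527.608171·-54.296 − -39.738·-3194.824139) / -6351.998584 = 24.496689
y = (81.908·-3194.824139 − 527.608171·-47.932) / -6351.998584 = 37.215427

x=24.497 y=37.215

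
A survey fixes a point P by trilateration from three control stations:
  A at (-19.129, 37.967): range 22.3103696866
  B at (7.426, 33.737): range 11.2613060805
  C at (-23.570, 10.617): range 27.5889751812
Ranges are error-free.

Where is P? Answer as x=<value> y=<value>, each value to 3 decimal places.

x=-0.481 y=25.719

eq1: (x + 19.129)² + (y − 37.967)² = 22.3103696866²
eq2: (x − 7.426)² + (y − 33.737)² = 11.2613060805²
eq3: (x + 23.570)² + (y − 10.617)² = 27.5889751812²
eq3−eq2, eq3−eq1 (x²,y² cancel):
  61.992·x + 46.240·y = 1159.399593
  8.882·x + 54.700·y = 1402.545097
det = 61.992·54.700 − 46.240·8.882 = 2980.258720
x = (1159.399593·54.700 − 46.240·1402.545097) / 2980.258720 = -0.481343
y = (61.992·1402.545097 − 1159.399593·8.882) / 2980.258720 = 25.718837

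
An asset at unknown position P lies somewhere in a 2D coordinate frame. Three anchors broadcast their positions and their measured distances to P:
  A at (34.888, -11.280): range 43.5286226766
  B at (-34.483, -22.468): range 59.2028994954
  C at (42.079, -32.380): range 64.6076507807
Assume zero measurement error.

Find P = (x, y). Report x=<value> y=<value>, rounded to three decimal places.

x=5.698 y=21.011

eq1: (x − 34.888)² + (y + 11.280)² = 43.5286226766²
eq2: (x + 34.483)² + (y + 22.468)² = 59.2028994954²
eq3: (x − 42.079)² + (y + 32.380)² = 64.6076507807²
eq3−eq1, eq3−eq2 (x²,y² cancel):
  -14.382·x + 42.200·y = 804.711850
  -153.124·x + 19.824·y = -456.053097
det = -14.382·19.824 − 42.200·-153.124 = 6176.724032
x = (804.711850·19.824 − 42.200·-456.053097) / 6176.724032 = 5.698498
y = (-14.382·-456.053097 − 804.711850·-153.124) / 6176.724032 = 21.011082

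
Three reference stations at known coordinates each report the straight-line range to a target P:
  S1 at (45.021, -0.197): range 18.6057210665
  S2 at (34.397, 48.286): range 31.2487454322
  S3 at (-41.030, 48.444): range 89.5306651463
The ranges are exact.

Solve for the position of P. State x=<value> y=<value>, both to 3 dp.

eq1: (x − 45.021)² + (y + 0.197)² = 18.6057210665²
eq2: (x − 34.397)² + (y − 48.286)² = 31.2487454322²
eq3: (x + 41.030)² + (y − 48.444)² = 89.5306651463²
eq1−eq3, eq1−eq2 (x²,y² cancel):
  -172.102·x + 97.282·y = -5666.214359
  -21.248·x + 96.966·y = 857.450920
det = -172.102·96.966 − 97.282·-21.248 = -14620.994596
x = (-5666.214359·96.966 − 97.282·857.450920) / -14620.994596 = 43.283285
y = (-172.102·857.450920 − -5666.214359·-21.248) / -14620.994596 = 18.327395

x=43.283 y=18.327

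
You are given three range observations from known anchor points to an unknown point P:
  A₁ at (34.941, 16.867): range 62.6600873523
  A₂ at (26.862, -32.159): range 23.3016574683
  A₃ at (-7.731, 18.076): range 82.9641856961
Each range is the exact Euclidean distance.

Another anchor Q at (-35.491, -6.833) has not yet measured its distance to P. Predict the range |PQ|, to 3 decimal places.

90.311

eq1: (x − 34.941)² + (y − 16.867)² = 62.6600873523²
eq2: (x − 26.862)² + (y + 32.159)² = 23.3016574683²
eq3: (x + 7.731)² + (y − 18.076)² = 82.9641856961²
eq1−eq3, eq1−eq2 (x²,y² cancel):
  -85.344·x + 2.418·y = -4075.628594
  -16.158·x − 98.052·y = 3633.718461
det = -85.344·-98.052 − 2.418·-16.158 = 8407.219932
x = (-4075.628594·-98.052 − 2.418·3633.718461) / 8407.219932 = 46.488281
y = (-85.344·3633.718461 − -4075.628594·-16.158) / 8407.219932 = -44.719905
|P − Q| = √((46.488281 − -35.491)² + (-44.719905 − -6.833)²) = 90.310686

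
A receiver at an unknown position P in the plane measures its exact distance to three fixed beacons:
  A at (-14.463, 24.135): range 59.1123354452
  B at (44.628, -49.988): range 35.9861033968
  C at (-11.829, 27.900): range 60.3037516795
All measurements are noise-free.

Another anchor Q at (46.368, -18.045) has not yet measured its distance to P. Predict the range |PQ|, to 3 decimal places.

eq1: (x + 14.463)² + (y − 24.135)² = 59.1123354452²
eq2: (x − 44.628)² + (y + 49.988)² = 35.9861033968²
eq3: (x + 11.829)² + (y − 27.900)² = 60.3037516795²
eq3−eq1, eq3−eq2 (x²,y² cancel):
  -5.268·x − 7.530·y = 15.615618
  112.914·x − 155.776·y = 5913.666116
det = -5.268·-155.776 − -7.530·112.914 = 1670.870388
x = (15.615618·-155.776 − -7.530·5913.666116) / 1670.870388 = 25.194873
y = (-5.268·5913.666116 − 15.615618·112.914) / 1670.870388 = -19.700161
|P − Q| = √((25.194873 − 46.368)² + (-19.700161 − -18.045)²) = 21.237723

21.238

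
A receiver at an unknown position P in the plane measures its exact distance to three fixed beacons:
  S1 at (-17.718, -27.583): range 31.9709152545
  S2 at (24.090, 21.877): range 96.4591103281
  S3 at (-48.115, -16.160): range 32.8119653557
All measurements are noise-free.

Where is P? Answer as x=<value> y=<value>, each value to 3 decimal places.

eq1: (x + 17.718)² + (y + 27.583)² = 31.9709152545²
eq2: (x − 24.090)² + (y − 21.877)² = 96.4591103281²
eq3: (x + 48.115)² + (y + 16.160)² = 32.8119653557²
eq1−eq2, eq1−eq3 (x²,y² cancel):
  83.616·x + 98.920·y = -8298.038727
  -60.794·x + 22.846·y = 1446.963764
det = 83.616·22.846 − 98.920·-60.794 = 7924.033616
x = (-8298.038727·22.846 − 98.920·1446.963764) / 7924.033616 = -41.987536
y = (83.616·1446.963764 − -8298.038727·-60.794) / 7924.033616 = -48.394752

x=-41.988 y=-48.395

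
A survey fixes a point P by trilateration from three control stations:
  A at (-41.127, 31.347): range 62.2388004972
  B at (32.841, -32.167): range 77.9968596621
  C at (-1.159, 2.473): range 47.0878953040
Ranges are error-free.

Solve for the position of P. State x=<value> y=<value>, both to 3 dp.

eq1: (x + 41.127)² + (y − 31.347)² = 62.2388004972²
eq2: (x − 32.841)² + (y + 32.167)² = 77.9968596621²
eq3: (x + 1.159)² + (y − 2.473)² = 47.0878953040²
eq1−eq3, eq1−eq2 (x²,y² cancel):
  79.936·x − 57.748·y = -1010.207125
  147.936·x − 127.028·y = -2770.659198
det = 79.936·-127.028 − -57.748·147.936 = -1611.102080
x = (-1010.207125·-127.028 − -57.748·-2770.659198) / -1611.102080 = 19.660726
y = (79.936·-2770.659198 − -1010.207125·147.936) / -1611.102080 = 44.708162

x=19.661 y=44.708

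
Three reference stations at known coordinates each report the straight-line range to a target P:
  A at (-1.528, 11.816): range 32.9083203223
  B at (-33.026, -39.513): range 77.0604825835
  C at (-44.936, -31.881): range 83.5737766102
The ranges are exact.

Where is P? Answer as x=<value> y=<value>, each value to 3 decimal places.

x=30.474 y=4.146

eq1: (x + 1.528)² + (y − 11.816)² = 32.9083203223²
eq2: (x + 33.026)² + (y + 39.513)² = 77.0604825835²
eq3: (x + 44.936)² + (y + 31.881)² = 83.5737766102²
eq3−eq1, eq3−eq2 (x²,y² cancel):
  86.816·x + 87.394·y = 3007.928973
  23.820·x − 15.264·y = 662.609749
det = 86.816·-15.264 − 87.394·23.820 = -3406.884504
x = (3007.928973·-15.264 − 87.394·662.609749) / -3406.884504 = 30.473925
y = (86.816·662.609749 − 3007.928973·23.820) / -3406.884504 = 4.145647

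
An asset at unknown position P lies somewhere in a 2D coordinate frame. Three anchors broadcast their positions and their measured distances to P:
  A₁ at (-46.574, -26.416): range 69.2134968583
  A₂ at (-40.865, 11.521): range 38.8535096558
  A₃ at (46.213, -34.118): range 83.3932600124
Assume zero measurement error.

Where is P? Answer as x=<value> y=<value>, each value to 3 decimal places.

eq1: (x + 46.574)² + (y + 26.416)² = 69.2134968583²
eq2: (x + 40.865)² + (y − 11.521)² = 38.8535096558²
eq3: (x − 46.213)² + (y + 34.118)² = 83.3932600124²
eq3−eq1, eq3−eq2 (x²,y² cancel):
  -185.574·x + 15.404·y = 1731.190907
  -174.156·x + 91.278·y = 3947.842976
det = -185.574·91.278 − 15.404·-174.156 = -14256.124548
x = (1731.190907·91.278 − 15.404·3947.842976) / -14256.124548 = -6.818618
y = (-185.574·3947.842976 − 1731.190907·-174.156) / -14256.124548 = 30.241019

x=-6.819 y=30.241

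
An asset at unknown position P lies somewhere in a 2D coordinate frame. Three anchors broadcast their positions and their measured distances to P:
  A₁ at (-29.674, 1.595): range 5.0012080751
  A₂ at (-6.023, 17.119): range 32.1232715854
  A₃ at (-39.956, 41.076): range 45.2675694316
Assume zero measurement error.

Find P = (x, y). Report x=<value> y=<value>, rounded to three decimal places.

eq1: (x + 29.674)² + (y − 1.595)² = 5.0012080751²
eq2: (x + 6.023)² + (y − 17.119)² = 32.1232715854²
eq3: (x + 39.956)² + (y − 41.076)² = 45.2675694316²
eq1−eq3, eq1−eq2 (x²,y² cancel):
  -20.564·x + 78.962·y = 376.488651
  47.302·x + 31.048·y = -1560.646106
det = -20.564·31.048 − 78.962·47.302 = -4373.531596
x = (376.488651·31.048 − 78.962·-1560.646106) / -4373.531596 = -30.849430
y = (-20.564·-1560.646106 − 376.488651·47.302) / -4373.531596 = -3.266116

x=-30.849 y=-3.266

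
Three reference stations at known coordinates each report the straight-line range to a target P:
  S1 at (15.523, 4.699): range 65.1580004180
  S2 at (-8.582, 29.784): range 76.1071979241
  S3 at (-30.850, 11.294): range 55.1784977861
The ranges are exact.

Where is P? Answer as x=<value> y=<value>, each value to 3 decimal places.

x=-27.979 y=-43.810

eq1: (x − 15.523)² + (y − 4.699)² = 65.1580004180²
eq2: (x + 8.582)² + (y − 29.784)² = 76.1071979241²
eq3: (x + 30.850)² + (y − 11.294)² = 55.1784977861²
eq3−eq1, eq3−eq2 (x²,y² cancel):
  92.746·x − 13.190·y = -2017.131207
  44.536·x + 36.980·y = -2866.178514
det = 92.746·36.980 − -13.190·44.536 = 4017.176920
x = (-2017.131207·36.980 − -13.190·-2866.178514) / 4017.176920 = -27.979451
y = (92.746·-2866.178514 − -2017.131207·44.536) / 4017.176920 = -43.809780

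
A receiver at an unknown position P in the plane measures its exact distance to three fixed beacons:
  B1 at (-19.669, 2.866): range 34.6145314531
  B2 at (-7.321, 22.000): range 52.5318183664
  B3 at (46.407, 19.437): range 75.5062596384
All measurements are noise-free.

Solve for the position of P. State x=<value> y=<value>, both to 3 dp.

eq1: (x + 19.669)² + (y − 2.866)² = 34.6145314531²
eq2: (x + 7.321)² + (y − 22.000)² = 52.5318183664²
eq3: (x − 46.407)² + (y − 19.437)² = 75.5062596384²
eq3−eq1, eq3−eq2 (x²,y² cancel):
  -132.152·x − 33.142·y = 2366.706356
  -107.456·x + 5.126·y = 947.793727
det = -132.152·5.126 − -33.142·-107.456 = -4238.717904
x = (2366.706356·5.126 − -33.142·947.793727) / -4238.717904 = -10.272804
y = (-132.152·947.793727 − 2366.706356·-107.456) / -4238.717904 = -30.448821

x=-10.273 y=-30.449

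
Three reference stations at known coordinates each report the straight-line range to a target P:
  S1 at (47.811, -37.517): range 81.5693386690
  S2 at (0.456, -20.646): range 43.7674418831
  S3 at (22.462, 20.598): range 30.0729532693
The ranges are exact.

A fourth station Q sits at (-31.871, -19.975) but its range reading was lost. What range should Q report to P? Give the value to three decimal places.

eq1: (x − 47.811)² + (y + 37.517)² = 81.5693386690²
eq2: (x − 0.456)² + (y + 20.646)² = 43.7674418831²
eq3: (x − 22.462)² + (y − 20.598)² = 30.0729532693²
eq3−eq1, eq3−eq2 (x²,y² cancel):
  50.698·x − 116.230·y = -2984.576531
  -44.012·x − 82.488·y = -1513.560247
det = 50.698·-82.488 − -116.230·-44.012 = -9297.491384
x = (-2984.576531·-82.488 − -116.230·-1513.560247) / -9297.491384 = -7.558022
y = (50.698·-1513.560247 − -2984.576531·-44.012) / -9297.491384 = 22.381485
|P − Q| = √((-7.558022 − -31.871)² + (22.381485 − -19.975)²) = 48.838435

48.838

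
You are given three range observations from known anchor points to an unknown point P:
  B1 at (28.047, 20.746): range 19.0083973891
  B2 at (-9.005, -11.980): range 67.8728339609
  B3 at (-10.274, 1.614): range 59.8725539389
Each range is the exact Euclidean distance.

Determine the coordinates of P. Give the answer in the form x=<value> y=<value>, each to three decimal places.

x=38.121 y=36.865

eq1: (x − 28.047)² + (y − 20.746)² = 19.0083973891²
eq2: (x + 9.005)² + (y + 11.980)² = 67.8728339609²
eq3: (x + 10.274)² + (y − 1.614)² = 59.8725539389²
eq2−eq1, eq2−eq3 (x²,y² cancel):
  74.104·x + 65.452·y = 5237.822719
  -2.538·x + 27.188·y = 905.548522
det = 74.104·27.188 − 65.452·-2.538 = 2180.856728
x = (5237.822719·27.188 − 65.452·905.548522) / 2180.856728 = 38.120781
y = (74.104·905.548522 − 5237.822719·-2.538) / 2180.856728 = 36.865495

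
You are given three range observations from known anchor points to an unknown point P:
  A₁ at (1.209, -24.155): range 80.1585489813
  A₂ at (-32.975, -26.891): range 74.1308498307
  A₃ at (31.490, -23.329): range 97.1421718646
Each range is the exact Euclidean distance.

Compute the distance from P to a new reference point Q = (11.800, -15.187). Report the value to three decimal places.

78.177

eq1: (x − 1.209)² + (y + 24.155)² = 80.1585489813²
eq2: (x + 32.975)² + (y + 26.891)² = 74.1308498307²
eq3: (x − 31.490)² + (y + 23.329)² = 97.1421718646²
eq3−eq2, eq3−eq1 (x²,y² cancel):
  -128.930·x − 7.124·y = 4215.832823
  -60.562·x − 1.652·y = 2060.271945
det = -128.930·-1.652 − -7.124·-60.562 = -218.451328
x = (4215.832823·-1.652 − -7.124·2060.271945) / -218.451328 = -35.306819
y = (-128.930·2060.271945 − 4215.832823·-60.562) / -218.451328 = 47.203167
|P − Q| = √((-35.306819 − 11.800)² + (47.203167 − -15.187)²) = 78.176629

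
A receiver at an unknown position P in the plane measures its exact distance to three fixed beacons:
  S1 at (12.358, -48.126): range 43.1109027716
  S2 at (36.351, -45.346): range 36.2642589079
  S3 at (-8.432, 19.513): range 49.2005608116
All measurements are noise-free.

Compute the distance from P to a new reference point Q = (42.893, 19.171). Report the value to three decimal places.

eq1: (x − 12.358)² + (y + 48.126)² = 43.1109027716²
eq2: (x − 36.351)² + (y + 45.346)² = 36.2642589079²
eq3: (x + 8.432)² + (y − 19.513)² = 49.2005608116²
eq1−eq3, eq1−eq2 (x²,y² cancel):
  -41.580·x + 135.278·y = -2579.121493
  47.986·x + 5.560·y = 1452.276341
det = -41.580·5.560 − 135.278·47.986 = -6722.634908
x = (-2579.121493·5.560 − 135.278·1452.276341) / -6722.634908 = 31.356895
y = (-41.580·1452.276341 − -2579.121493·47.986) / -6722.634908 = -9.427267
|P − Q| = √((31.356895 − 42.893)² + (-9.427267 − 19.171)²) = 30.837357

30.837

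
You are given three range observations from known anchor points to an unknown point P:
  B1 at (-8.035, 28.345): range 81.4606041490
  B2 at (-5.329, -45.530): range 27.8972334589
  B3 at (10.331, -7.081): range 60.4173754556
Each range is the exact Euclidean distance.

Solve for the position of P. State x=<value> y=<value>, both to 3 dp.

eq1: (x + 8.035)² + (y − 28.345)² = 81.4606041490²
eq2: (x + 5.329)² + (y + 45.530)² = 27.8972334589²
eq3: (x − 10.331)² + (y + 7.081)² = 60.4173754556²
eq2−eq3, eq2−eq1 (x²,y² cancel):
  31.320·x + 76.898·y = -4816.512641
  -5.412·x + 147.750·y = -7090.953285
det = 31.320·147.750 − 76.898·-5.412 = 5043.701976
x = (-4816.512641·147.750 − 76.898·-7090.953285) / 5043.701976 = -32.983633
y = (31.320·-7090.953285 − -4816.512641·-5.412) / 5043.701976 = -49.201088

x=-32.984 y=-49.201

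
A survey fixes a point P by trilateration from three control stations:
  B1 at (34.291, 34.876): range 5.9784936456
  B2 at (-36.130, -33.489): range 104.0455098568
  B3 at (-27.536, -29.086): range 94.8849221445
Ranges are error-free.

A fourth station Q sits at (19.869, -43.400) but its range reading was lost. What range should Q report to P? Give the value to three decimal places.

85.019

eq1: (x − 34.291)² + (y − 34.876)² = 5.9784936456²
eq2: (x + 36.130)² + (y + 33.489)² = 104.0455098568²
eq3: (x + 27.536)² + (y + 29.086)² = 94.8849221445²
eq3−eq2, eq3−eq1 (x²,y² cancel):
  -17.188·x − 8.806·y = -999.656342
  123.654·x + 127.924·y = 9755.387429
det = -17.188·127.924 − -8.806·123.654 = -1109.860588
x = (-999.656342·127.924 − -8.806·9755.387429) / -1109.860588 = 37.819251
y = (-17.188·9755.387429 − -999.656342·123.654) / -1109.860588 = 39.702368
|P − Q| = √((37.819251 − 19.869)² + (39.702368 − -43.400)²) = 85.018910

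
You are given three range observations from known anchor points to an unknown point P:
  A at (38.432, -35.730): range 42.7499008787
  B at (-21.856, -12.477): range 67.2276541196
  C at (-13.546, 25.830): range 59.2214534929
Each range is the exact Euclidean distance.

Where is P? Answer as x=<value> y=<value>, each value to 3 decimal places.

eq1: (x − 38.432)² + (y + 35.730)² = 42.7499008787²
eq2: (x + 21.856)² + (y + 12.477)² = 67.2276541196²
eq3: (x + 13.546)² + (y − 25.830)² = 59.2214534929²
eq1−eq3, eq1−eq2 (x²,y² cancel):
  -103.956·x + 123.120·y = -3582.595037
  -120.576·x + 46.506·y = -4812.294712
det = -103.956·46.506 − 123.120·-120.576 = 10010.739384
x = (-3582.595037·46.506 − 123.120·-4812.294712) / 10010.739384 = 42.542068
y = (-103.956·-4812.294712 − -3582.595037·-120.576) / 10010.739384 = 6.821867

x=42.542 y=6.822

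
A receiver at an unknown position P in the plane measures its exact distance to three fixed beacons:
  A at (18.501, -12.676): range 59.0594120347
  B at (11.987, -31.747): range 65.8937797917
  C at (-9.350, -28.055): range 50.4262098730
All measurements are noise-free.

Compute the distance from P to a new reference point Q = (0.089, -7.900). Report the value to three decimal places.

eq1: (x − 18.501)² + (y + 12.676)² = 59.0594120347²
eq2: (x − 11.987)² + (y + 31.747)² = 65.8937797917²
eq3: (x + 9.350)² + (y + 28.055)² = 50.4262098730²
eq2−eq1, eq2−eq3 (x²,y² cancel):
  13.028·x + 38.142·y = 205.383864
  -42.674·x + 7.384·y = 1522.132920
det = 13.028·7.384 − 38.142·-42.674 = 1723.870460
x = (205.383864·7.384 − 38.142·1522.132920) / 1723.870460 = -32.798659
y = (13.028·1522.132920 − 205.383864·-42.674) / 1723.870460 = 16.587615
|P − Q| = √((-32.798659 − 0.089)² + (16.587615 − -7.900)²) = 41.002944

41.003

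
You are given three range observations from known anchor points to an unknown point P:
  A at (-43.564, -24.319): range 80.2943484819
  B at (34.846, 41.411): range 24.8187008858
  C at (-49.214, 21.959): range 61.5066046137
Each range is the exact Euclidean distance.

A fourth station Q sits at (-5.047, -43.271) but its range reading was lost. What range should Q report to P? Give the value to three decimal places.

eq1: (x + 43.564)² + (y + 24.319)² = 80.2943484819²
eq2: (x − 34.846)² + (y − 41.411)² = 24.8187008858²
eq3: (x + 49.214)² + (y − 21.959)² = 61.5066046137²
eq1−eq3, eq1−eq2 (x²,y² cancel):
  -11.300·x + 92.556·y = 3079.099607
  156.820·x + 131.460·y = 6271.093264
det = -11.300·131.460 − 92.556·156.820 = -16000.129920
x = (3079.099607·131.460 − 92.556·6271.093264) / -16000.129920 = 10.977965
y = (-11.300·6271.093264 − 3079.099607·156.820) / -16000.129920 = 34.607704
|P − Q| = √((10.977965 − -5.047)² + (34.607704 − -43.271)²) = 79.510326

79.510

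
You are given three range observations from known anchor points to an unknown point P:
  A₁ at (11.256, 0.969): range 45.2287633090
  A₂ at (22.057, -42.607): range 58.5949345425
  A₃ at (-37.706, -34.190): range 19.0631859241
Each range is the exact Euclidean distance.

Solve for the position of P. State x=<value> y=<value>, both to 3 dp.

eq1: (x − 11.256)² + (y − 0.969)² = 45.2287633090²
eq2: (x − 22.057)² + (y + 42.607)² = 58.5949345425²
eq3: (x + 37.706)² + (y + 34.190)² = 19.0631859241²
eq2−eq1, eq2−eq3 (x²,y² cancel):
  -21.602·x + 87.152·y = -786.505877
  -119.526·x + 16.834·y = 3358.792134
det = -21.602·16.834 − 87.152·-119.526 = 10053.281884
x = (-786.505877·16.834 − 87.152·3358.792134) / 10053.281884 = -30.434389
y = (-21.602·3358.792134 − -786.505877·-119.526) / 10053.281884 = -16.568175

x=-30.434 y=-16.568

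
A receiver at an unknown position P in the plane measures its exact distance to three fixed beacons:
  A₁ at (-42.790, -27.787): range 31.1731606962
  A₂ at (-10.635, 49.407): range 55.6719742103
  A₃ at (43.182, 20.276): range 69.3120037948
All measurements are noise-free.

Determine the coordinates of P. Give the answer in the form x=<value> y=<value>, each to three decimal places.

eq1: (x + 42.790)² + (y + 27.787)² = 31.1731606962²
eq2: (x + 10.635)² + (y − 49.407)² = 55.6719742103²
eq3: (x − 43.182)² + (y − 20.276)² = 69.3120037948²
eq2−eq3, eq2−eq1 (x²,y² cancel):
  107.634·x − 58.262·y = -1983.138732
  -64.310·x − 154.388·y = 2176.549360
det = 107.634·-154.388 − -58.262·-64.310 = -20364.227212
x = (-1983.138732·-154.388 − -58.262·2176.549360) / -20364.227212 = -21.261938
y = (107.634·2176.549360 − -1983.138732·-64.310) / -20364.227212 = -5.241302

x=-21.262 y=-5.241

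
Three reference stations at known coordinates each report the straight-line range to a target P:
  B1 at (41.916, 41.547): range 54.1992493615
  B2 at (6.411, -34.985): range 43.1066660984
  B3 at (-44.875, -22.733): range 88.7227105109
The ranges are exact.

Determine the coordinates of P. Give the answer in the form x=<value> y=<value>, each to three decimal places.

x=43.271 y=-12.635

eq1: (x − 41.916)² + (y − 41.547)² = 54.1992493615²
eq2: (x − 6.411)² + (y + 34.985)² = 43.1066660984²
eq3: (x + 44.875)² + (y + 22.733)² = 88.7227105109²
eq1−eq3, eq1−eq2 (x²,y² cancel):
  -173.582·x − 128.560·y = -5886.710080
  -71.010·x − 153.064·y = -1138.679150
det = -173.582·-153.064 − -128.560·-71.010 = 17440.109648
x = (-5886.710080·-153.064 − -128.560·-1138.679150) / 17440.109648 = 43.271219
y = (-173.582·-1138.679150 − -5886.710080·-71.010) / 17440.109648 = -12.635304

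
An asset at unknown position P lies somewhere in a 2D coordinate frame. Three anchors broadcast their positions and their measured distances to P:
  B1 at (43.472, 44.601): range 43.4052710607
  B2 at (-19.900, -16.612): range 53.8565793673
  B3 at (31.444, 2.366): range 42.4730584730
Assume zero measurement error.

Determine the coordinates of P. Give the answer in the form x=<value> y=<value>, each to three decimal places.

eq1: (x − 43.472)² + (y − 44.601)² = 43.4052710607²
eq2: (x + 19.900)² + (y + 16.612)² = 53.8565793673²
eq3: (x − 31.444)² + (y − 2.366)² = 42.4730584730²
eq1−eq3, eq1−eq2 (x²,y² cancel):
  -24.056·x − 84.470·y = -2804.684033
  -126.744·x − 122.426·y = -4223.609026
det = -24.056·-122.426 − -84.470·-126.744 = -7760.985824
x = (-2804.684033·-122.426 − -84.470·-4223.609026) / -7760.985824 = 1.726843
y = (-24.056·-4223.609026 − -2804.684033·-126.744) / -7760.985824 = 32.711532

x=1.727 y=32.712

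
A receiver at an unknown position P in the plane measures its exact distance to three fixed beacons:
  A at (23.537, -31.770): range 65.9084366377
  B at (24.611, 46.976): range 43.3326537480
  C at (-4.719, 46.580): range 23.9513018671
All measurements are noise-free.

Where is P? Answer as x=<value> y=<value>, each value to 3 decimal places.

eq1: (x − 23.537)² + (y + 31.770)² = 65.9084366377²
eq2: (x − 24.611)² + (y − 46.976)² = 43.3326537480²
eq3: (x + 4.719)² + (y − 46.580)² = 23.9513018671²
eq1−eq2, eq1−eq3 (x²,y² cancel):
  2.148·x + 157.492·y = 3715.325767
  -56.512·x + 156.700·y = 4398.899251
det = 2.148·156.700 − 157.492·-56.512 = 9236.779504
x = (3715.325767·156.700 − 157.492·4398.899251) / 9236.779504 = -11.973859
y = (2.148·4398.899251 − 3715.325767·-56.512) / 9236.779504 = 23.753877

x=-11.974 y=23.754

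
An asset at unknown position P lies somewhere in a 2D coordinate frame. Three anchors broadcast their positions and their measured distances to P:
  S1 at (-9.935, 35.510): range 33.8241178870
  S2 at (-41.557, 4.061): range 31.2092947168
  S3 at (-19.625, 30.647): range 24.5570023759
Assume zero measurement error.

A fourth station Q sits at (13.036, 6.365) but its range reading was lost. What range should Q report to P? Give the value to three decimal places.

eq1: (x + 9.935)² + (y − 35.510)² = 33.8241178870²
eq2: (x + 41.557)² + (y − 4.061)² = 31.2092947168²
eq3: (x + 19.625)² + (y − 30.647)² = 24.5570023759²
eq1−eq3, eq1−eq2 (x²,y² cancel):
  -19.380·x − 9.726·y = 505.739494
  -63.244·x − 62.898·y = 553.862519
det = -19.380·-62.898 − -9.726·-63.244 = 603.852096
x = (505.739494·-62.898 − -9.726·553.862519) / 603.852096 = -43.757629
y = (-19.380·553.862519 − 505.739494·-63.244) / 603.852096 = 35.192613
|P − Q| = √((-43.757629 − 13.036)² + (35.192613 − 6.365)²) = 63.691032

63.691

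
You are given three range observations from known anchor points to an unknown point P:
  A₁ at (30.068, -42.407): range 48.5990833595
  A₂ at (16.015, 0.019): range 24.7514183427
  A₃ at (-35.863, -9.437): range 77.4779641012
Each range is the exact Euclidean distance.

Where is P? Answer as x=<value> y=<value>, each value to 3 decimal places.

x=40.236 y=5.117

eq1: (x − 30.068)² + (y + 42.407)² = 48.5990833595²
eq2: (x − 16.015)² + (y − 0.019)² = 24.7514183427²
eq3: (x + 35.863)² + (y + 9.437)² = 77.4779641012²
eq2−eq3, eq2−eq1 (x²,y² cancel):
  -103.756·x − 18.912·y = -4271.471059
  28.106·x − 84.852·y = 696.719494
det = -103.756·-84.852 − -18.912·28.106 = 9335.444784
x = (-4271.471059·-84.852 − -18.912·696.719494) / 9335.444784 = 40.235814
y = (-103.756·696.719494 − -4271.471059·28.106) / 9335.444784 = 5.116536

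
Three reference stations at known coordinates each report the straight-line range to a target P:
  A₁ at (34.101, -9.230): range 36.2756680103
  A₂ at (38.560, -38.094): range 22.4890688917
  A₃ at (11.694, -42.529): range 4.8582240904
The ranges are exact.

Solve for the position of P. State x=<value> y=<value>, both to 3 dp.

eq1: (x − 34.101)² + (y + 9.230)² = 36.2756680103²
eq2: (x − 38.560)² + (y + 38.094)² = 22.4890688917²
eq3: (x − 11.694)² + (y + 42.529)² = 4.8582240904²
eq1−eq3, eq1−eq2 (x²,y² cancel):
  -44.814·x − 66.598·y = 1989.716124
  8.918·x − 57.728·y = 2500.121205
det = -44.814·-57.728 − -66.598·8.918 = 3180.943556
x = (1989.716124·-57.728 − -66.598·2500.121205) / 3180.943556 = 16.234409
y = (-44.814·2500.121205 − 1989.716124·8.918) / 3180.943556 = -40.800699

x=16.234 y=-40.801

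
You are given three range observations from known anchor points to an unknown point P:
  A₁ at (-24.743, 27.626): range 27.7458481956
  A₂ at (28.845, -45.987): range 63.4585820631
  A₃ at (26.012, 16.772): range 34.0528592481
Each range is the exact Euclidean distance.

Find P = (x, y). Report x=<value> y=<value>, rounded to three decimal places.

eq1: (x + 24.743)² + (y − 27.626)² = 27.7458481956²
eq2: (x − 28.845)² + (y + 45.987)² = 63.4585820631²
eq3: (x − 26.012)² + (y − 16.772)² = 34.0528592481²
eq3−eq2, eq3−eq1 (x²,y² cancel):
  5.666·x − 125.518·y = -878.480348
  -101.510·x + 21.708·y = 807.252928
det = 5.666·21.708 − -125.518·-101.510 = -12618.334652
x = (-878.480348·21.708 − -125.518·807.252928) / -12618.334652 = -6.518667
y = (5.666·807.252928 − -878.480348·-101.510) / -12618.334652 = 6.704581

x=-6.519 y=6.705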